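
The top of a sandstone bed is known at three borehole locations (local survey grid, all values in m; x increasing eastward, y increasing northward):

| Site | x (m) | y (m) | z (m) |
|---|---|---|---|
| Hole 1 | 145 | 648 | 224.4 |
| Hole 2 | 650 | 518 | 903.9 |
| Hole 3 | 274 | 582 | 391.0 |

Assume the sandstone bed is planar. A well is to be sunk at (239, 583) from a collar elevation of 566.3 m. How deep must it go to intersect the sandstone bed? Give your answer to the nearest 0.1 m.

224.1 m

Two edge vectors: Hole 1→Hole 2 = (505, -130, 679.5), Hole 1→Hole 3 = (129, -66, 166.6).
Normal n = (Hole 1→Hole 2) × (Hole 1→Hole 3) = (23189, 3522.5, -16560).
So ∂z/∂x = −n_x/n_z = 1.40030 and ∂z/∂y = −n_y/n_z = 0.21271.
Intercept c from Hole 1: 224.4 − 203.04 − 137.84 = −116.48.
At (239, 583): z_contact = 334.67 + 124.01 − 116.48 = 342.20 m.
Depth below ground = 566.3 − 342.20 = 224.1 m.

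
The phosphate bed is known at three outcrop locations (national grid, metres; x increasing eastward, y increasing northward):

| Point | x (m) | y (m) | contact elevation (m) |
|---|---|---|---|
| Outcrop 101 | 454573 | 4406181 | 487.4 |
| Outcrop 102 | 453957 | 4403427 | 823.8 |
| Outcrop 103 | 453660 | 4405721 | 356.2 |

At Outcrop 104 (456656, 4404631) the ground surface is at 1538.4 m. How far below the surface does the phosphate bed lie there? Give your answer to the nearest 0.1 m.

299.6 m

Two edge vectors: Outcrop 101→Outcrop 102 = (-616, -2754, 336.4), Outcrop 101→Outcrop 103 = (-913, -460, -131.2).
Normal n = (Outcrop 101→Outcrop 102) × (Outcrop 101→Outcrop 103) = (516068.8, -387952.4, -2231042).
So ∂z/∂x = −n_x/n_z = 0.231312902 and ∂z/∂y = −n_y/n_z = −0.173888434.
Intercept c from Outcrop 101: 487.4 − 105148.60 + 766183.91 = 661522.71.
At (456656, 4404631): z_contact = 105630.42 − 765914.39 + 661522.71 = 1238.75 m.
Depth below ground = 1538.4 − 1238.75 = 299.6 m.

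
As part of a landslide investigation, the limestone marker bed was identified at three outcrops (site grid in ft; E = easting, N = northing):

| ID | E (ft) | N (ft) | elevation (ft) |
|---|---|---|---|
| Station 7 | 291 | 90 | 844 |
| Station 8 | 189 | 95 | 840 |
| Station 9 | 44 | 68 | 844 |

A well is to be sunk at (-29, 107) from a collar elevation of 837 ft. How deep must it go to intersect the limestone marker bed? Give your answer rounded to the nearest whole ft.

Two edge vectors: Station 7→Station 8 = (-102, 5, -4), Station 7→Station 9 = (-247, -22, 0).
Normal n = (Station 7→Station 8) × (Station 7→Station 9) = (-88, 988, 3479).
So ∂z/∂E = −n_x/n_z = 0.02529 and ∂z/∂N = −n_y/n_z = −0.28399.
Intercept c from Station 7: 844 − 7.36 + 25.56 = 862.20.
At (-29, 107): z_contact = −0.7 − 30.4 + 862.20 = 831.1 ft.
Depth below ground = 837 − 831.1 = 6 ft.

6 ft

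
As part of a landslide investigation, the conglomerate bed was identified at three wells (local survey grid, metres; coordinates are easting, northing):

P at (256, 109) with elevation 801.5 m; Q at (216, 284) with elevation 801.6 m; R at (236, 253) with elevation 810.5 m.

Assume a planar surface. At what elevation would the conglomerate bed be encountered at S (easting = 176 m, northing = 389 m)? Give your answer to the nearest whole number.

Two edge vectors: P→Q = (-40, 175, 0.1), P→R = (-20, 144, 9).
Normal n = (P→Q) × (P→R) = (1560.6, 358, -2260).
So ∂z/∂easting = −n_x/n_z = 0.69053 and ∂z/∂northing = −n_y/n_z = 0.15841.
Intercept c from P: 801.5 − 176.78 − 17.27 = 607.46.
At (176, 389): z = 121.5 + 61.6 + 607.46 = 790.6 m.

791 m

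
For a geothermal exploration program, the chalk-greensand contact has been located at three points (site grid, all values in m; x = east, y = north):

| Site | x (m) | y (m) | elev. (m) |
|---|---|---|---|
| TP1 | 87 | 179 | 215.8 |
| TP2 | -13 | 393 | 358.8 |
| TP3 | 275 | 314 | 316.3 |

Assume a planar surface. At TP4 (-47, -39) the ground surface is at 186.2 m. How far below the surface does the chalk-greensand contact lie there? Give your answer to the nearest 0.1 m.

Two edge vectors: TP1→TP2 = (-100, 214, 143), TP1→TP3 = (188, 135, 100.5).
Normal n = (TP1→TP2) × (TP1→TP3) = (2202, 36934, -53732).
So ∂z/∂x = −n_x/n_z = 0.04098 and ∂z/∂y = −n_y/n_z = 0.68737.
Intercept c from TP1: 215.8 − 3.57 − 123.04 = 89.19.
At (-47, -39): z_contact = −1.93 − 26.81 + 89.19 = 60.46 m.
Depth below ground = 186.2 − 60.46 = 125.7 m.

125.7 m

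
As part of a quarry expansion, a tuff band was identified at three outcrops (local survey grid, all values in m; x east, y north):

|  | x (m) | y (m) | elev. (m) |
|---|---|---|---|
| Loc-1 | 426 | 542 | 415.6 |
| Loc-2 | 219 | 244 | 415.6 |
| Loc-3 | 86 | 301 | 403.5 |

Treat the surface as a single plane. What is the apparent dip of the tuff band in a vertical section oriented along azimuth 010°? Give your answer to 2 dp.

2.05°

Two edge vectors: Loc-1→Loc-2 = (-207, -298, 0), Loc-1→Loc-3 = (-340, -241, -12.1).
Normal n = (Loc-1→Loc-2) × (Loc-1→Loc-3) = (3605.8, -2504.7, -51433).
So ∂z/∂x = −n_x/n_z = 0.07011 and ∂z/∂y = −n_y/n_z = −0.04870.
Unit vector along 010° is (sin 10°, cos 10°) = (0.1736, 0.9848).
Slope in that direction = a·(0.1736) + b·(0.9848) = −0.03578.
Apparent dip = arctan|0.03578| = 2.05° (true dip is 4.9°, so apparent ≤ true as expected).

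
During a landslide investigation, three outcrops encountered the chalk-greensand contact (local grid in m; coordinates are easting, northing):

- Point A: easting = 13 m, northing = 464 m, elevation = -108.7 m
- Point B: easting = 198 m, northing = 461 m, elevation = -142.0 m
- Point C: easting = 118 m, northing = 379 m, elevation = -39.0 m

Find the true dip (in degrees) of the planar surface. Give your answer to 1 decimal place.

47.3°

Two edge vectors: Point A→Point B = (185, -3, -33.3), Point A→Point C = (105, -85, 69.7).
Normal n = (Point A→Point B) × (Point A→Point C) = (-3039.6, -16391, -15410).
So ∂z/∂easting = −n_x/n_z = −0.19725 and ∂z/∂northing = −n_y/n_z = −1.06366.
Gradient magnitude |∇z| = √(a² + b²) = √(0.03891 + 1.13137) = 1.08179.
True dip = arctan(1.08179) = 47.3°, dipping toward N (azimuth ≈ 011°).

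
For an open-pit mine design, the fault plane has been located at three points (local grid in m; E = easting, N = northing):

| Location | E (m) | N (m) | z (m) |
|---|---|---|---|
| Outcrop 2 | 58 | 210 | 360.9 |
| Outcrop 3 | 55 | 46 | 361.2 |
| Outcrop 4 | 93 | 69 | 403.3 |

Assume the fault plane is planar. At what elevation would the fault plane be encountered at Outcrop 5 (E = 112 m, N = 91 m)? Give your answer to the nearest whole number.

424 m

Let the plane be z = a·E + b·N + c.
Outcrop 3−Outcrop 2: −3a − 164b = 0.3;  Outcrop 4−Outcrop 2: 35a − 141b = 42.4.
Solving gives a = 1.12142, b = −0.02234.
Then c = 360.9 − a·58 − b·210 = 300.55.
At (112, 91): z = 125.6 − 2.0 + 300.55 = 424.1 m.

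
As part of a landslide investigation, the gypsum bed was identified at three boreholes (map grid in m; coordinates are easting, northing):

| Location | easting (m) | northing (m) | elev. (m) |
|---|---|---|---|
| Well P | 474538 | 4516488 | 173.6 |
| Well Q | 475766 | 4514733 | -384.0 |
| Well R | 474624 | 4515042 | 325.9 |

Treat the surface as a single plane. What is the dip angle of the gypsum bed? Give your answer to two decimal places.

34.07°

Let the plane be z = a·easting + b·northing + c.
Well Q−Well P: 1228a − 1755b = −557.6;  Well R−Well P: 86a − 1446b = 152.3.
Solving gives a = −0.66076, b = −0.14462.
Gradient magnitude |∇z| = √(a² + b²) = √(0.43660 + 0.02092) = 0.67640.
True dip = arctan(0.67640) = 34.07°, dipping toward ENE (azimuth ≈ 078°).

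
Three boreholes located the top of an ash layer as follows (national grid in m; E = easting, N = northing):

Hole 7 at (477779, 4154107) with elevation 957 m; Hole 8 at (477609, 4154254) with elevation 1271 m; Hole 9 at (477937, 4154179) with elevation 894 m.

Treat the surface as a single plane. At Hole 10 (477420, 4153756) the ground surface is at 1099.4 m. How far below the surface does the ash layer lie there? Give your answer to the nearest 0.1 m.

204.8 m

Let the plane be z = a·E + b·N + c.
Hole 8−Hole 7: −170a + 147b = 314;  Hole 9−Hole 7: 158a + 72b = −63.
Solving gives a = −0.898578921, b = 1.096881520.
Then c = 957 − a·477779 − b·4154107 = −4126284.06.
At (477420, 4153756): z_contact = −428999.55 + 4556178.20 − 4126284.06 = 894.58 m.
Depth below ground = 1099.4 − 894.58 = 204.8 m.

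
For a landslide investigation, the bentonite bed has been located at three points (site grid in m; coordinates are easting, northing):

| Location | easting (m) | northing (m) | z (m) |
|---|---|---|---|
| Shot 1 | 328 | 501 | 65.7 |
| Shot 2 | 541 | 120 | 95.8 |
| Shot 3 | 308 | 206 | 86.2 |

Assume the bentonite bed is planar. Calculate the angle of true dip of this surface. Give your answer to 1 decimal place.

Two edge vectors: Shot 1→Shot 2 = (213, -381, 30.1), Shot 1→Shot 3 = (-20, -295, 20.5).
Normal n = (Shot 1→Shot 2) × (Shot 1→Shot 3) = (1069, -4968.5, -70455).
So ∂z/∂easting = −n_x/n_z = 0.01517 and ∂z/∂northing = −n_y/n_z = −0.07052.
Gradient magnitude |∇z| = √(a² + b²) = √(0.00023 + 0.00497) = 0.07213.
True dip = arctan(0.07213) = 4.1°, dipping toward NNW (azimuth ≈ 348°).

4.1°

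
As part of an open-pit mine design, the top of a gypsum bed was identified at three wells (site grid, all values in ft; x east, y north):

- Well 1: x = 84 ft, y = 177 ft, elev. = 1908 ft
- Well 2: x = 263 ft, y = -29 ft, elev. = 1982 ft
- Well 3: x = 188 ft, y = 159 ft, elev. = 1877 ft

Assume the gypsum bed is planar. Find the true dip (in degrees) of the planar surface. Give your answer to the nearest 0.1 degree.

40.1°

Let the plane be z = a·x + b·y + c.
Well 2−Well 1: 179a − 206b = 74;  Well 3−Well 1: 104a − 18b = −31.
Solving gives a = −0.42402, b = −0.72767.
Gradient magnitude |∇z| = √(a² + b²) = √(0.17979 + 0.52950) = 0.84219.
True dip = arctan(0.84219) = 40.1°, dipping toward NNE (azimuth ≈ 030°).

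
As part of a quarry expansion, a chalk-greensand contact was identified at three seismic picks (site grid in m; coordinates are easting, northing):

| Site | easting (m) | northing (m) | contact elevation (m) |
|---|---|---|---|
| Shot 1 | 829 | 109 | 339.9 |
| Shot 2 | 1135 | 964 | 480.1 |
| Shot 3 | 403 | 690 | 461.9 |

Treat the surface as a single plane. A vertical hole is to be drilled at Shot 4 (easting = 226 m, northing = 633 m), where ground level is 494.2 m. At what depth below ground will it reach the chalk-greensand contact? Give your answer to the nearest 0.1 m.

35.0 m

Two edge vectors: Shot 1→Shot 2 = (306, 855, 140.2), Shot 1→Shot 3 = (-426, 581, 122).
Normal n = (Shot 1→Shot 2) × (Shot 1→Shot 3) = (22853.8, -97057.2, 542016).
So ∂z/∂easting = −n_x/n_z = −0.042164 and ∂z/∂northing = −n_y/n_z = 0.179067.
Intercept c from Shot 1: 339.9 + 34.95 − 19.52 = 355.34.
At (226, 633): z_contact = −9.53 + 113.35 + 355.34 = 459.16 m.
Depth below ground = 494.2 − 459.16 = 35.0 m.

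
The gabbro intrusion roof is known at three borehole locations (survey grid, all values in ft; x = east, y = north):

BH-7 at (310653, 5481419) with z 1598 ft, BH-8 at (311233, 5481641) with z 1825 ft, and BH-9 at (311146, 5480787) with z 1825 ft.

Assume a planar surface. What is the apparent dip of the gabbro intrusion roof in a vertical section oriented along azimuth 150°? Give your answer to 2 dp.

Two edge vectors: BH-7→BH-8 = (580, 222, 227), BH-7→BH-9 = (493, -632, 227).
Normal n = (BH-7→BH-8) × (BH-7→BH-9) = (193858, -19749, -476006).
So ∂z/∂x = −n_x/n_z = 0.40726 and ∂z/∂y = −n_y/n_z = −0.04149.
Unit vector along 150° is (sin 150°, cos 150°) = (0.5000, -0.8660).
Slope in that direction = a·(0.5000) + b·(-0.8660) = 0.23956.
Apparent dip = arctan|0.23956| = 13.47° (true dip is 22.3°, so apparent ≤ true as expected).

13.47°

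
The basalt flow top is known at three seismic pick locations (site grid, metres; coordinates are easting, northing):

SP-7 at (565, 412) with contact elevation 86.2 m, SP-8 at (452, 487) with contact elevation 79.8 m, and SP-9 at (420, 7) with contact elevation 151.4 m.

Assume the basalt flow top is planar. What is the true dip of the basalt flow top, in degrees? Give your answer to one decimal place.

8.6°

Let the plane be z = a·easting + b·northing + c.
SP-8−SP-7: −113a + 75b = −6.4;  SP-9−SP-7: −145a − 405b = 65.2.
Solving gives a = −0.04057, b = −0.14646.
Gradient magnitude |∇z| = √(a² + b²) = √(0.00165 + 0.02145) = 0.15198.
True dip = arctan(0.15198) = 8.6°, dipping toward NNE (azimuth ≈ 015°).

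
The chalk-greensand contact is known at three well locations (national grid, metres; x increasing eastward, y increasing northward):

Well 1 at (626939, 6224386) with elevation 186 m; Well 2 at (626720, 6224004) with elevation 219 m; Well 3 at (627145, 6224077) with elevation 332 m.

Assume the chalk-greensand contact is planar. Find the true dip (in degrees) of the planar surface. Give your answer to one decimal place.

Two edge vectors: Well 1→Well 2 = (-219, -382, 33), Well 1→Well 3 = (206, -309, 146).
Normal n = (Well 1→Well 2) × (Well 1→Well 3) = (-45575, 38772, 146363).
So ∂z/∂x = −n_x/n_z = 0.31138 and ∂z/∂y = −n_y/n_z = −0.26490.
Gradient magnitude |∇z| = √(a² + b²) = √(0.09696 + 0.07017) = 0.40882.
True dip = arctan(0.40882) = 22.2°, dipping toward NW (azimuth ≈ 310°).

22.2°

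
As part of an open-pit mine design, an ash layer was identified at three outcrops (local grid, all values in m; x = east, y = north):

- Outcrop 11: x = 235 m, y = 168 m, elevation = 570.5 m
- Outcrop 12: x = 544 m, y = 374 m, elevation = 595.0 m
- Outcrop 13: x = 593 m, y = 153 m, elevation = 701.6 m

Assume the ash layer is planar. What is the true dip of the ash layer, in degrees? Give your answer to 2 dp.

Let the plane be z = a·x + b·y + c.
Outcrop 12−Outcrop 11: 309a + 206b = 24.5;  Outcrop 13−Outcrop 11: 358a − 15b = 131.1.
Solving gives a = 0.34924, b = −0.40492.
Gradient magnitude |∇z| = √(a² + b²) = √(0.12197 + 0.16396) = 0.53472.
True dip = arctan(0.53472) = 28.13°, dipping toward NW (azimuth ≈ 319°).

28.13°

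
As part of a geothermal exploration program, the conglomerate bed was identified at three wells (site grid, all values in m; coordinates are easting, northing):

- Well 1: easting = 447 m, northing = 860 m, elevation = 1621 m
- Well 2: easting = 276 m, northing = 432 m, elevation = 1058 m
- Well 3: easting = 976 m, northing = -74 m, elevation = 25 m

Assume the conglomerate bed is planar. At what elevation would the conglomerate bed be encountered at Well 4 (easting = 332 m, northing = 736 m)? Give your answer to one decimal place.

1484.5 m

Let the plane be z = a·easting + b·northing + c.
Well 2−Well 1: −171a − 428b = −563;  Well 3−Well 1: 529a − 934b = −1596.
Solving gives a = −0.40724, b = 1.47813.
Then c = 1621 − a·447 − b·860 = 531.85.
At (332, 736): z = −135.2 + 1087.9 + 531.85 = 1484.5 m.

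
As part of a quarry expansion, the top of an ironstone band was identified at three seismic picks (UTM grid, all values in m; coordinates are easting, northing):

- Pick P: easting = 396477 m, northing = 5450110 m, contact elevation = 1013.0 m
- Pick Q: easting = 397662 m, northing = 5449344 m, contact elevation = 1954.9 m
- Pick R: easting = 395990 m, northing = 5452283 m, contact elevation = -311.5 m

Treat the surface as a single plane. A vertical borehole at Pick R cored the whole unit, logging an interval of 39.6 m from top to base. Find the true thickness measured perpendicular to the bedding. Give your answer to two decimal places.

32.61 m

Two edge vectors: Pick P→Pick Q = (1185, -766, 941.9), Pick P→Pick R = (-487, 2173, -1324.5).
Normal n = (Pick P→Pick Q) × (Pick P→Pick R) = (-1032181.7, 1110827.2, 2201963).
So ∂z/∂easting = −n_x/n_z = 0.46876 and ∂z/∂northing = −n_y/n_z = −0.50447.
|∇z| = √(a²+b²) = 0.68864, so dip δ = arctan(0.68864) = 34.55°.
True thickness = vertical thickness × cos δ = 39.6 × cos 34.55° = 32.61 m.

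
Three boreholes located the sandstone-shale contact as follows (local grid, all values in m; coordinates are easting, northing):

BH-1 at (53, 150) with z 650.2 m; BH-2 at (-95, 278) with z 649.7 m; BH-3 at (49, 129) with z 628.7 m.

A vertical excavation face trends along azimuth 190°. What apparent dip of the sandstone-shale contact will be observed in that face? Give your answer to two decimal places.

44.93°

Two edge vectors: BH-1→BH-2 = (-148, 128, -0.5), BH-1→BH-3 = (-4, -21, -21.5).
Normal n = (BH-1→BH-2) × (BH-1→BH-3) = (-2762.5, -3180, 3620).
So ∂z/∂easting = −n_x/n_z = 0.76312 and ∂z/∂northing = −n_y/n_z = 0.87845.
Unit vector along 190° is (sin 190°, cos 190°) = (-0.1736, -0.9848).
Slope in that direction = a·(-0.1736) + b·(-0.9848) = −0.99762.
Apparent dip = arctan|0.99762| = 44.93° (true dip is 49.3°, so apparent ≤ true as expected).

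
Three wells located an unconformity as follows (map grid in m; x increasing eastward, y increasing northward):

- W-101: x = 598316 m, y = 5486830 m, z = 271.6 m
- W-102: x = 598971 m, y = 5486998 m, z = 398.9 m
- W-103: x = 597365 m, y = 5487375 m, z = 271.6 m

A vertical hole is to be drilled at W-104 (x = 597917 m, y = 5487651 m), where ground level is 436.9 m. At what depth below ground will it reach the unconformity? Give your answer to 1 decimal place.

Let the plane be z = a·x + b·y + c.
W-102−W-101: 655a + 168b = 127.3;  W-103−W-101: −951a + 545b = 0.
Solving gives a = 0.134261132, b = 0.234279516.
Then c = 271.6 − a·598316 − b·5486830 = −1365510.86.
At (597917, 5487651): z_contact = 80277.01 + 1285644.22 − 1365510.86 = 410.37 m.
Depth below ground = 436.9 − 410.37 = 26.5 m.

26.5 m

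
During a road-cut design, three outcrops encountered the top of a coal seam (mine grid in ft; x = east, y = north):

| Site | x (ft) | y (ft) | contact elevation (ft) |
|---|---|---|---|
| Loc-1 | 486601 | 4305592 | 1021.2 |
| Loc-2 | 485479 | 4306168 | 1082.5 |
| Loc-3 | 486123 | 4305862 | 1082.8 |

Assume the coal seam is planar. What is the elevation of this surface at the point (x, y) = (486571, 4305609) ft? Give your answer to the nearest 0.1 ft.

1025.1 ft

Two edge vectors: Loc-1→Loc-2 = (-1122, 576, 61.3), Loc-1→Loc-3 = (-478, 270, 61.6).
Normal n = (Loc-1→Loc-2) × (Loc-1→Loc-3) = (18930.6, 39813.8, -27612).
So ∂z/∂x = −n_x/n_z = 0.685593220 and ∂z/∂y = −n_y/n_z = 1.441902072.
Intercept c from Loc-1: 1021.2 − 333610.35 − 6208242.02 = −6540831.17.
At (486571, 4305609): z = 333589.8 + 6208266.5 − 6540831.17 = 1025.1 ft.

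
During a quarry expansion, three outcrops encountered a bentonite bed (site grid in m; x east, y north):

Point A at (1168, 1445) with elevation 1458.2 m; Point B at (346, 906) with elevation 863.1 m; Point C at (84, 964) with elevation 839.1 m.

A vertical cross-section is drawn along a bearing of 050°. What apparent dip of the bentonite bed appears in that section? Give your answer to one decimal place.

33.3°

Two edge vectors: Point A→Point B = (-822, -539, -595.1), Point A→Point C = (-1084, -481, -619.1).
Normal n = (Point A→Point B) × (Point A→Point C) = (47451.8, 136188.2, -188894).
So ∂z/∂x = −n_x/n_z = 0.25121 and ∂z/∂y = −n_y/n_z = 0.72098.
Unit vector along 050° is (sin 50°, cos 50°) = (0.7660, 0.6428).
Slope in that direction = a·(0.7660) + b·(0.6428) = 0.65587.
Apparent dip = arctan|0.65587| = 33.3° (true dip is 37.4°, so apparent ≤ true as expected).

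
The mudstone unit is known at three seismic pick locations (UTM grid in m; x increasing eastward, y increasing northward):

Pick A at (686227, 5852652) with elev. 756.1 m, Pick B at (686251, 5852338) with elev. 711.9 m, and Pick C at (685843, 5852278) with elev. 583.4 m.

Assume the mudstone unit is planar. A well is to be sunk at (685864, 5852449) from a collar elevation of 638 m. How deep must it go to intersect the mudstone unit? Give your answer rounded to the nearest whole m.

Let the plane be z = a·x + b·y + c.
Pick B−Pick A: 24a − 314b = −44.2;  Pick C−Pick A: −384a − 374b = −172.7.
Solving gives a = 0.29097968, b = 0.16300482.
Then c = 756.1 − a·686227 − b·5852652 = −1152932.48.
At (685864, 5852449): z_contact = 199572.5 + 953977.4 − 1152932.48 = 617.4 m.
Depth below ground = 638 − 617.4 = 21 m.

21 m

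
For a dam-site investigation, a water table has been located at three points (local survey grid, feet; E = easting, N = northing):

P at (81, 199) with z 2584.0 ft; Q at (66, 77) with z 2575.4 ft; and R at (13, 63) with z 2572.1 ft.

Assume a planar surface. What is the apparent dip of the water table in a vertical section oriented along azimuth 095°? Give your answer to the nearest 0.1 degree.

Two edge vectors: P→Q = (-15, -122, -8.6), P→R = (-68, -136, -11.9).
Normal n = (P→Q) × (P→R) = (282.2, 406.3, -6256).
So ∂z/∂E = −n_x/n_z = 0.04511 and ∂z/∂N = −n_y/n_z = 0.06495.
Unit vector along 095° is (sin 95°, cos 95°) = (0.9962, -0.0872).
Slope in that direction = a·(0.9962) + b·(-0.0872) = 0.03928.
Apparent dip = arctan|0.03928| = 2.2° (true dip is 4.5°, so apparent ≤ true as expected).

2.2°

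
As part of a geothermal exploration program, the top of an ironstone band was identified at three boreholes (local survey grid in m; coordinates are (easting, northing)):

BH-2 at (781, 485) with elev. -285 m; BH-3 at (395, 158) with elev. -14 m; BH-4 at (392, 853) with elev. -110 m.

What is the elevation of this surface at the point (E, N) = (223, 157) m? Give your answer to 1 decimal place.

Let the plane be z = a·E + b·N + c.
BH-3−BH-2: −386a − 327b = 271;  BH-4−BH-2: −389a + 368b = 175.
Solving gives a = −0.58292, b = −0.14065.
Then c = -285 − a·781 − b·485 = 238.48.
At (223, 157): z = −130.0 − 22.1 + 238.48 = 86.4 m.

86.4 m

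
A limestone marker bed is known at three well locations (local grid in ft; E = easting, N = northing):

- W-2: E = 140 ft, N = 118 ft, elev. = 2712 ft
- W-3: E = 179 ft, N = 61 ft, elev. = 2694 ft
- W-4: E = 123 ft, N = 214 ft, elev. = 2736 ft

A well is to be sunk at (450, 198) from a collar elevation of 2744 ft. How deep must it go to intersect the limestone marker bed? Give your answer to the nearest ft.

54 ft

Two edge vectors: W-2→W-3 = (39, -57, -18), W-2→W-4 = (-17, 96, 24).
Normal n = (W-2→W-3) × (W-2→W-4) = (360, -630, 2775).
So ∂z/∂E = −n_x/n_z = −0.12973 and ∂z/∂N = −n_y/n_z = 0.22703.
Intercept c from W-2: 2712 + 18.16 − 26.79 = 2703.37.
At (450, 198): z_contact = −58.4 + 45.0 + 2703.37 = 2689.9 ft.
Depth below ground = 2744 − 2689.9 = 54 ft.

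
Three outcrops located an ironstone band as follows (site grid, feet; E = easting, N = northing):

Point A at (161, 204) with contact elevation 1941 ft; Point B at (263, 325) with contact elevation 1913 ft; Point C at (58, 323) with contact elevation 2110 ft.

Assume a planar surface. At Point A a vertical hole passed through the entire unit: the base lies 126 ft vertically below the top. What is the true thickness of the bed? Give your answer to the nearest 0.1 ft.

83.5 ft

Let the plane be z = a·E + b·N + c.
Point B−Point A: 102a + 121b = −28;  Point C−Point A: −103a + 119b = 169.
Solving gives a = −0.96667, b = 0.58347.
|∇z| = √(a²+b²) = 1.12911, so dip δ = arctan(1.12911) = 48.47°.
True thickness = vertical thickness × cos δ = 126 × cos 48.47° = 83.5 ft.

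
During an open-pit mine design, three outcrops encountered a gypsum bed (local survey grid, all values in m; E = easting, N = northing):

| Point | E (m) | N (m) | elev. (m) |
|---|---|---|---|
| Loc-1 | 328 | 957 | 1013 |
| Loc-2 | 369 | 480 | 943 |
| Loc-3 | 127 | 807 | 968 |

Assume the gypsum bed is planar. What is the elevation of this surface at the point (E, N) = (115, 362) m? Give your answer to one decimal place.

Two edge vectors: Loc-1→Loc-2 = (41, -477, -70), Loc-1→Loc-3 = (-201, -150, -45).
Normal n = (Loc-1→Loc-2) × (Loc-1→Loc-3) = (10965, 15915, -102027).
So ∂z/∂E = −n_x/n_z = 0.10747 and ∂z/∂N = −n_y/n_z = 0.15599.
Intercept c from Loc-1: 1013 − 35.25 − 149.28 = 828.47.
At (115, 362): z = 12.4 + 56.5 + 828.47 = 897.3 m.

897.3 m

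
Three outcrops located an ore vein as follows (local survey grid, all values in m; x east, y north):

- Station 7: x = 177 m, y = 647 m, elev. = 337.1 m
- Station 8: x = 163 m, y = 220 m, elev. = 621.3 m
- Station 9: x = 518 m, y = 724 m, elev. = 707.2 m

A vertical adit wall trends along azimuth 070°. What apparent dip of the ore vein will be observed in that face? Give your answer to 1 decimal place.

42.9°

Two edge vectors: Station 7→Station 8 = (-14, -427, 284.2), Station 7→Station 9 = (341, 77, 370.1).
Normal n = (Station 7→Station 8) × (Station 7→Station 9) = (-179916.1, 102093.6, 144529).
So ∂z/∂x = −n_x/n_z = 1.24484 and ∂z/∂y = −n_y/n_z = −0.70639.
Unit vector along 070° is (sin 70°, cos 70°) = (0.9397, 0.3420).
Slope in that direction = a·(0.9397) + b·(0.3420) = 0.92817.
Apparent dip = arctan|0.92817| = 42.9° (true dip is 55.1°, so apparent ≤ true as expected).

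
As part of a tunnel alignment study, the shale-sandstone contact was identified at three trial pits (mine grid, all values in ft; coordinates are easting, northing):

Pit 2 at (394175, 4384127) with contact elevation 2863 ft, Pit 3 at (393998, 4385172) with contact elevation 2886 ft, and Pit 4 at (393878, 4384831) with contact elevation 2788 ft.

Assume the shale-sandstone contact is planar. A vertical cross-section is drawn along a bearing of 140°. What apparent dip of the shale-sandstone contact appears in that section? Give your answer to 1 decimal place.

Two edge vectors: Pit 2→Pit 3 = (-177, 1045, 23), Pit 2→Pit 4 = (-297, 704, -75).
Normal n = (Pit 2→Pit 3) × (Pit 2→Pit 4) = (-94567, -20106, 185757).
So ∂z/∂easting = −n_x/n_z = 0.50909 and ∂z/∂northing = −n_y/n_z = 0.10824.
Unit vector along 140° is (sin 140°, cos 140°) = (0.6428, -0.7660).
Slope in that direction = a·(0.6428) + b·(-0.7660) = 0.24432.
Apparent dip = arctan|0.24432| = 13.7° (true dip is 27.5°, so apparent ≤ true as expected).

13.7°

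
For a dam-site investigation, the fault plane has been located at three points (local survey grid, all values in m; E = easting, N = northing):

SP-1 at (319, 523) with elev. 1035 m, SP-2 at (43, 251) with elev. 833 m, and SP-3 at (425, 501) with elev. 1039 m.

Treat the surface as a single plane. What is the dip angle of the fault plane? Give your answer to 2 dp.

Let the plane be z = a·E + b·N + c.
SP-2−SP-1: −276a − 272b = −202;  SP-3−SP-1: 106a − 22b = 4.
Solving gives a = 0.15849, b = 0.58182.
Gradient magnitude |∇z| = √(a² + b²) = √(0.02512 + 0.33852) = 0.60303.
True dip = arctan(0.60303) = 31.09°, dipping toward SSW (azimuth ≈ 195°).

31.09°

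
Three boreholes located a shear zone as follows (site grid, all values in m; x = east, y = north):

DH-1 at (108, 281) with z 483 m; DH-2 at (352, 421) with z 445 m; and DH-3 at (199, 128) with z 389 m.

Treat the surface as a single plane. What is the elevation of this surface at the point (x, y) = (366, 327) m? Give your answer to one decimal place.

Two edge vectors: DH-1→DH-2 = (244, 140, -38), DH-1→DH-3 = (91, -153, -94).
Normal n = (DH-1→DH-2) × (DH-1→DH-3) = (-18974, 19478, -50072).
So ∂z/∂x = −n_x/n_z = −0.37893 and ∂z/∂y = −n_y/n_z = 0.38900.
Intercept c from DH-1: 483 + 40.92 − 109.31 = 414.62.
At (366, 327): z = −138.7 + 127.2 + 414.62 = 403.1 m.

403.1 m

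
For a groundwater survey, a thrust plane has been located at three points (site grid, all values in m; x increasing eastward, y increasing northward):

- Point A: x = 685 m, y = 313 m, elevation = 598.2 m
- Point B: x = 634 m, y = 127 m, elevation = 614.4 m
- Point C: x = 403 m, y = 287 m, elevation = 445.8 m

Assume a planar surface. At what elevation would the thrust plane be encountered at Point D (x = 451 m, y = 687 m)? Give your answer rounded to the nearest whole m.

376 m

Let the plane be z = a·x + b·y + c.
Point B−Point A: −51a − 186b = 16.2;  Point C−Point A: −282a − 26b = −152.4.
Solving gives a = 0.56268, b = −0.24138.
Then c = 598.2 − a·685 − b·313 = 288.32.
At (451, 687): z = 253.8 − 165.8 + 288.32 = 376.3 m.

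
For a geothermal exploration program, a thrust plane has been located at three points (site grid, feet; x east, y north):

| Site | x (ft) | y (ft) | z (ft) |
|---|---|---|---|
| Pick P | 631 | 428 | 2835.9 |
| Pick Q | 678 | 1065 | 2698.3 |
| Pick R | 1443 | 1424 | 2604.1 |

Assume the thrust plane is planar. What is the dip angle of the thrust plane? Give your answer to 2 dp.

12.16°

Let the plane be z = a·x + b·y + c.
Pick Q−Pick P: 47a + 637b = −137.6;  Pick R−Pick P: 812a + 996b = −231.8.
Solving gives a = −0.02255, b = −0.21435.
Gradient magnitude |∇z| = √(a² + b²) = √(0.00051 + 0.04595) = 0.21553.
True dip = arctan(0.21553) = 12.16°, dipping toward N (azimuth ≈ 006°).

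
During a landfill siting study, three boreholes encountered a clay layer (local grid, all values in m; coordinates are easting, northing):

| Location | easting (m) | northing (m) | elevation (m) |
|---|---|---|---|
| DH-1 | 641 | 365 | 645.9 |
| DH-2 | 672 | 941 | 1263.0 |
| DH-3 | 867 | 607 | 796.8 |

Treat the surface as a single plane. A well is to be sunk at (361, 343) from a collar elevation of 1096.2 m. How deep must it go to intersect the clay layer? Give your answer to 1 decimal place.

332.0 m

Let the plane be z = a·easting + b·northing + c.
DH-2−DH-1: 31a + 576b = 617.1;  DH-3−DH-1: 226a + 242b = 150.9.
Solving gives a = −0.50883, b = 1.09874.
Then c = 645.9 − a·641 − b·365 = 571.02.
At (361, 343): z_contact = −183.69 + 376.87 + 571.02 = 764.20 m.
Depth below ground = 1096.2 − 764.20 = 332.0 m.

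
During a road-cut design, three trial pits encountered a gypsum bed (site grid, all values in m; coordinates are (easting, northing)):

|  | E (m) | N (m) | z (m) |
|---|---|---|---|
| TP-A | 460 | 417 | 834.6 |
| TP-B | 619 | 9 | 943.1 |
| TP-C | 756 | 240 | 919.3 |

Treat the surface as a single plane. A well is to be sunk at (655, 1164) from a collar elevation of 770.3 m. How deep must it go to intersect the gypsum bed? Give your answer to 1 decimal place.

Let the plane be z = a·E + b·N + c.
TP-B−TP-A: 159a − 408b = 108.5;  TP-C−TP-A: 296a − 177b = 84.7.
Solving gives a = 0.165755, b = −0.201335.
Then c = 834.6 − a·460 − b·417 = 842.31.
At (655, 1164): z_contact = 108.57 − 234.35 + 842.31 = 716.52 m.
Depth below ground = 770.3 − 716.52 = 53.8 m.

53.8 m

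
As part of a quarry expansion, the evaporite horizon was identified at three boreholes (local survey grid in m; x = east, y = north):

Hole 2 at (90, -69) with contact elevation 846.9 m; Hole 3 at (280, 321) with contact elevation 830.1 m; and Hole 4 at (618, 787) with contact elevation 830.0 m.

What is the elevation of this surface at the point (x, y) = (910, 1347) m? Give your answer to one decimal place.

809.3 m

Let the plane be z = a·x + b·y + c.
Hole 3−Hole 2: 190a + 390b = −16.8;  Hole 4−Hole 2: 528a + 856b = −16.9.
Solving gives a = 0.179986, b = −0.130762.
Then c = 846.9 − a·90 − b·-69 = 821.68.
At (910, 1347): z = 163.8 − 176.1 + 821.68 = 809.3 m.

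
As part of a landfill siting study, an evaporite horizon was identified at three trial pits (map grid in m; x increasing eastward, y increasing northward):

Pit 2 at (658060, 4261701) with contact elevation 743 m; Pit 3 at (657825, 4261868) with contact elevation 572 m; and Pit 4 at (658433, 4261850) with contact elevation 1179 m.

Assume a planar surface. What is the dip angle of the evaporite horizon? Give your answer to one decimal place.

47.3°

Two edge vectors: Pit 2→Pit 3 = (-235, 167, -171), Pit 2→Pit 4 = (373, 149, 436).
Normal n = (Pit 2→Pit 3) × (Pit 2→Pit 4) = (98291, 38677, -97306).
So ∂z/∂x = −n_x/n_z = 1.01012 and ∂z/∂y = −n_y/n_z = 0.39748.
Gradient magnitude |∇z| = √(a² + b²) = √(1.02035 + 0.15799) = 1.08551.
True dip = arctan(1.08551) = 47.3°, dipping toward WSW (azimuth ≈ 249°).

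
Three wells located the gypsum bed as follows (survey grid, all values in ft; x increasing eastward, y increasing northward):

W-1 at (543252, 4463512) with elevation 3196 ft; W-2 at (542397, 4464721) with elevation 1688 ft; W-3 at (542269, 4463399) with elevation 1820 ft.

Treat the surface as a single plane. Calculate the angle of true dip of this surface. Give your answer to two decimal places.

55.35°

Let the plane be z = a·x + b·y + c.
W-2−W-1: −855a + 1209b = −1508;  W-3−W-1: −983a − 113b = −1376.
Solving gives a = 1.42716, b = −0.23803.
Gradient magnitude |∇z| = √(a² + b²) = √(2.03678 + 0.05666) = 1.44687.
True dip = arctan(1.44687) = 55.35°, dipping toward W (azimuth ≈ 279°).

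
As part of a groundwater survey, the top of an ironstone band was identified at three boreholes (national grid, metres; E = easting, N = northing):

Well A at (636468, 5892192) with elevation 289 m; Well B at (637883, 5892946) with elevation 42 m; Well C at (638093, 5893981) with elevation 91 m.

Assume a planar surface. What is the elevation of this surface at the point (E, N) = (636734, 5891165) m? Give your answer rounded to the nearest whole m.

134 m

Let the plane be z = a·E + b·N + c.
Well B−Well A: 1415a + 754b = −247;  Well C−Well A: 1625a + 1789b = −198.
Solving gives a = −0.22400426, b = 0.09279313.
Then c = 289 − a·636468 − b·5892192 = −403894.42.
At (636734, 5891165): z = −142631.1 + 546659.7 − 403894.42 = 134.1 m.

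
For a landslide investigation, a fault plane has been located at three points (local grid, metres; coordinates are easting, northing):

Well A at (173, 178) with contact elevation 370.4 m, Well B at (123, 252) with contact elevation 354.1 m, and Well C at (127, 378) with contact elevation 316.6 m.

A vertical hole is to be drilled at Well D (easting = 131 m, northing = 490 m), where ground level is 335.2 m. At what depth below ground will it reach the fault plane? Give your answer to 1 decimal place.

Two edge vectors: Well A→Well B = (-50, 74, -16.3), Well A→Well C = (-46, 200, -53.8).
Normal n = (Well A→Well B) × (Well A→Well C) = (-721.2, -1940.2, -6596).
So ∂z/∂easting = −n_x/n_z = −0.10934 and ∂z/∂northing = −n_y/n_z = −0.29415.
Intercept c from Well A: 370.4 + 18.92 + 52.36 = 441.67.
At (131, 490): z_contact = −14.32 − 144.13 + 441.67 = 283.22 m.
Depth below ground = 335.2 − 283.22 = 52.0 m.

52.0 m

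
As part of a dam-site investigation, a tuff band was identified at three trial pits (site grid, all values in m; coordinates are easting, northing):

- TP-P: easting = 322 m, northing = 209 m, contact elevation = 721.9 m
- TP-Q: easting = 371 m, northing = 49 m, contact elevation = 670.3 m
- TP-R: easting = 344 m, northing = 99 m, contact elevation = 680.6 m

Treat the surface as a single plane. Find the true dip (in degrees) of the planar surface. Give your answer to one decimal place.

Let the plane be z = a·easting + b·northing + c.
TP-Q−TP-P: 49a − 160b = −51.6;  TP-R−TP-P: 22a − 110b = −41.3.
Solving gives a = 0.49840, b = 0.47513.
Gradient magnitude |∇z| = √(a² + b²) = √(0.24840 + 0.22575) = 0.68859.
True dip = arctan(0.68859) = 34.6°, dipping toward SW (azimuth ≈ 226°).

34.6°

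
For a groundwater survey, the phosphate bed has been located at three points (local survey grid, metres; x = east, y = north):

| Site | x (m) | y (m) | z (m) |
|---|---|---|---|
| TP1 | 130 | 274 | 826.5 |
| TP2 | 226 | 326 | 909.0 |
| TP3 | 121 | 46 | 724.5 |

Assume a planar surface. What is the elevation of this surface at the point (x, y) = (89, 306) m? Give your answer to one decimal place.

Two edge vectors: TP1→TP2 = (96, 52, 82.5), TP1→TP3 = (-9, -228, -102).
Normal n = (TP1→TP2) × (TP1→TP3) = (13506, 9049.5, -21420).
So ∂z/∂x = −n_x/n_z = 0.63053 and ∂z/∂y = −n_y/n_z = 0.42248.
Intercept c from TP1: 826.5 − 81.97 − 115.76 = 628.77.
At (89, 306): z = 56.1 + 129.3 + 628.77 = 814.2 m.

814.2 m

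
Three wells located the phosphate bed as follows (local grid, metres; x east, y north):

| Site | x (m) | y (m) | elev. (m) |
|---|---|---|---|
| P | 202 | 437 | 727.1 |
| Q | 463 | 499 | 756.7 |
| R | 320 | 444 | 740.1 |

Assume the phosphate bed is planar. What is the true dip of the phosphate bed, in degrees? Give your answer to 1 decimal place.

6.3°

Let the plane be z = a·x + b·y + c.
Q−P: 261a + 62b = 29.6;  R−P: 118a + 7b = 13.
Solving gives a = 0.10909, b = 0.01818.
Gradient magnitude |∇z| = √(a² + b²) = √(0.01190 + 0.00033) = 0.11060.
True dip = arctan(0.11060) = 6.3°, dipping toward W (azimuth ≈ 261°).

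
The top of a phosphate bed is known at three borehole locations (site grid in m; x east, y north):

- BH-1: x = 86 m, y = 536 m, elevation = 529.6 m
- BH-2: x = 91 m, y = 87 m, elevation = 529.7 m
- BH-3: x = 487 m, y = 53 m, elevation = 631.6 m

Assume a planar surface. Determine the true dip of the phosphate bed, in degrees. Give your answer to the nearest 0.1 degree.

14.4°

Let the plane be z = a·x + b·y + c.
BH-2−BH-1: 5a − 449b = 0.1;  BH-3−BH-1: 401a − 483b = 102.
Solving gives a = 0.25755, b = 0.00265.
Gradient magnitude |∇z| = √(a² + b²) = √(0.06633 + 0.00001) = 0.25756.
True dip = arctan(0.25756) = 14.4°, dipping toward W (azimuth ≈ 269°).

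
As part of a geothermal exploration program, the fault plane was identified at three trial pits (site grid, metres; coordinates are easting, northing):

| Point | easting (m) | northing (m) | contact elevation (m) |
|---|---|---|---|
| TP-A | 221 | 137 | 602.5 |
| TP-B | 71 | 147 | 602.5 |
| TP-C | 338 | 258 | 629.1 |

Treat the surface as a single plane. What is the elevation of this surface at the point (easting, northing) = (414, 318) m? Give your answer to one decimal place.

Let the plane be z = a·easting + b·northing + c.
TP-B−TP-A: −150a + 10b = 0;  TP-C−TP-A: 117a + 121b = 26.6.
Solving gives a = 0.01377, b = 0.20652.
Then c = 602.5 − a·221 − b·137 = 571.16.
At (414, 318): z = 5.7 + 65.7 + 571.16 = 642.5 m.

642.5 m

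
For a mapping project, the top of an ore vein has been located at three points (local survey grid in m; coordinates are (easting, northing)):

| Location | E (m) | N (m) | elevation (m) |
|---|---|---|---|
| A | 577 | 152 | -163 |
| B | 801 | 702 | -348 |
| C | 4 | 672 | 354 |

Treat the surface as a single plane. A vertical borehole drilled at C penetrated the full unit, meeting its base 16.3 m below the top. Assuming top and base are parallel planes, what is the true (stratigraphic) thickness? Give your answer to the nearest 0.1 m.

12.2 m

Let the plane be z = a·E + b·N + c.
B−A: 224a + 550b = −185;  C−A: −573a + 520b = 517.
Solving gives a = −0.88166, b = 0.02271.
|∇z| = √(a²+b²) = 0.88195, so dip δ = arctan(0.88195) = 41.41°.
True thickness = vertical thickness × cos δ = 16.3 × cos 41.41° = 12.2 m.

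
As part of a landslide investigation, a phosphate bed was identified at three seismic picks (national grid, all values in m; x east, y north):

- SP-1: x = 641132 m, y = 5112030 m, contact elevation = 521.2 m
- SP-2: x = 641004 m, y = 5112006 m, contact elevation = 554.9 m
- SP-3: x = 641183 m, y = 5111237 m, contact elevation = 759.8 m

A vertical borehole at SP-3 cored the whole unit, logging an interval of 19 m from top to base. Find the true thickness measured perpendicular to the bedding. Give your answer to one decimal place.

Let the plane be z = a·x + b·y + c.
SP-2−SP-1: −128a − 24b = 33.7;  SP-3−SP-1: 51a − 793b = 238.6.
Solving gives a = −0.20440, b = −0.31403.
|∇z| = √(a²+b²) = 0.37469, so dip δ = arctan(0.37469) = 20.54°.
True thickness = vertical thickness × cos δ = 19 × cos 20.54° = 17.8 m.

17.8 m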